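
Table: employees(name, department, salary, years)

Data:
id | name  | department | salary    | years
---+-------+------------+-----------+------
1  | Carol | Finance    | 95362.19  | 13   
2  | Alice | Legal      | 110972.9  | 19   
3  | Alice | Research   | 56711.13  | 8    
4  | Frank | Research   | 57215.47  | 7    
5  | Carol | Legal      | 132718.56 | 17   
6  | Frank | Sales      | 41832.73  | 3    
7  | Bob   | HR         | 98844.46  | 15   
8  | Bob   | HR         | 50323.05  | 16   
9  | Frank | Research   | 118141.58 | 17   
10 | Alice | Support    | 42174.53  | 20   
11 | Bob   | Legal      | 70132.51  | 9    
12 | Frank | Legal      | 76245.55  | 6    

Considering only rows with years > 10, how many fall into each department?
SELECT department, COUNT(*)
FROM employees
WHERE years > 10
GROUP BY department

Note: WHERE filters rows before grouping.

Result:
  Finance: 1
  HR: 2
  Legal: 2
  Research: 1
  Support: 1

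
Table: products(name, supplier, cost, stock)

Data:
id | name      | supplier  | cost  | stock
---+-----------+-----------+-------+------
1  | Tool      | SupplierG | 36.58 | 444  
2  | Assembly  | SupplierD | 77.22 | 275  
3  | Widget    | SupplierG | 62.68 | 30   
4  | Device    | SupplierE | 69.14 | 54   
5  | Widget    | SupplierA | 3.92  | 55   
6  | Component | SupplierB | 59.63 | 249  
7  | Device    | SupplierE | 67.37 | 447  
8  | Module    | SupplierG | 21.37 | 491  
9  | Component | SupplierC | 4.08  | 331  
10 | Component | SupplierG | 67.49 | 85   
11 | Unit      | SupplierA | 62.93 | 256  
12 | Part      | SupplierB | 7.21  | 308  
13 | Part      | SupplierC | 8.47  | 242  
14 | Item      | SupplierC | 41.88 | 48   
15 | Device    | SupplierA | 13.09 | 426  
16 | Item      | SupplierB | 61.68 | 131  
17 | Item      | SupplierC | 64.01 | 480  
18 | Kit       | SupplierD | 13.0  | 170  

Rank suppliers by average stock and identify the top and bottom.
SELECT supplier, AVG(stock)
FROM products
GROUP BY supplier
ORDER BY AVG(stock)

All groups:
  SupplierD: 222.50
  SupplierB: 229.33
  SupplierA: 245.67
  SupplierE: 250.50
  SupplierG: 262.50
  SupplierC: 275.25

Highest: SupplierC (275.25)
Lowest: SupplierD (222.50)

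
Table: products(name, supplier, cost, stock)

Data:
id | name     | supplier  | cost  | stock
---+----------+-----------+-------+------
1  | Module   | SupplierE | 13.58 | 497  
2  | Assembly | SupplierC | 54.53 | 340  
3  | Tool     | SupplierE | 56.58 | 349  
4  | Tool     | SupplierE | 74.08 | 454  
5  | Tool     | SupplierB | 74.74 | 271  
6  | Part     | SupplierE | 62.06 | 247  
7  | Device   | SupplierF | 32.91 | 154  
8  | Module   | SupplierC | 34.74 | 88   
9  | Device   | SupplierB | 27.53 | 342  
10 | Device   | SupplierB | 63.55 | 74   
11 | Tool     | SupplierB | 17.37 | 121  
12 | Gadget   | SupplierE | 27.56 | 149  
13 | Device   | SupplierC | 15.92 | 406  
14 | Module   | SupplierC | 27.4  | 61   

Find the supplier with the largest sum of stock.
SELECT supplier, SUM(stock) as val
FROM products
GROUP BY supplier
ORDER BY val DESC
LIMIT 1

Result: SupplierE with sum(stock) = 1696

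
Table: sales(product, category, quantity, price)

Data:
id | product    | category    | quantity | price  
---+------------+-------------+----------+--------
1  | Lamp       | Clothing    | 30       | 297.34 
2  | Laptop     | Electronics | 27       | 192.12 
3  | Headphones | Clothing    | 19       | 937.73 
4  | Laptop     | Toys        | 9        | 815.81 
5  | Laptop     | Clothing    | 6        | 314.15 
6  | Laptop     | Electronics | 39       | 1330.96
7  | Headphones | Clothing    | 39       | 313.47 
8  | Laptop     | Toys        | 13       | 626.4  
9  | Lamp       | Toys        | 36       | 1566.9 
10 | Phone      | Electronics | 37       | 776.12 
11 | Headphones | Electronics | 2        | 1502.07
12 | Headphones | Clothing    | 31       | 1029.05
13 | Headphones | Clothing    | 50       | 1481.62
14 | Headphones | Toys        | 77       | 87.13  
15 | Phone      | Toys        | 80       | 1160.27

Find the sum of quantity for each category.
SELECT category, SUM(quantity) as result
FROM sales
GROUP BY category

Result:
  Clothing: 175
  Electronics: 105
  Toys: 215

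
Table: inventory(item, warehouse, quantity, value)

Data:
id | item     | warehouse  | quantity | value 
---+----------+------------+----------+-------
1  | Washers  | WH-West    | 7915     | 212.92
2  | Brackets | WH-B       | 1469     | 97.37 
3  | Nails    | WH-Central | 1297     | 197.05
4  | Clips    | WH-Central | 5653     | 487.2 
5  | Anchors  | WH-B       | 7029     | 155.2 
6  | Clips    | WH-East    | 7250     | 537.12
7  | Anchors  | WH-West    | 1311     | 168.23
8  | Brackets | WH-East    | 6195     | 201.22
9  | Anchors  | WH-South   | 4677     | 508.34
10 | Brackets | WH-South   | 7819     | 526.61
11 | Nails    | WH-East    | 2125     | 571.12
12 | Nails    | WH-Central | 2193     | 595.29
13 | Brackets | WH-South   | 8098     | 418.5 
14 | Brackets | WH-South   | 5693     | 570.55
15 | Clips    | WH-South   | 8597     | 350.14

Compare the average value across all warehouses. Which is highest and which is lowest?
SELECT warehouse, AVG(value)
FROM inventory
GROUP BY warehouse
ORDER BY AVG(value)

All groups:
  WH-B: 126.29
  WH-West: 190.58
  WH-Central: 426.51
  WH-East: 436.49
  WH-South: 474.83

Highest: WH-South (474.83)
Lowest: WH-B (126.29)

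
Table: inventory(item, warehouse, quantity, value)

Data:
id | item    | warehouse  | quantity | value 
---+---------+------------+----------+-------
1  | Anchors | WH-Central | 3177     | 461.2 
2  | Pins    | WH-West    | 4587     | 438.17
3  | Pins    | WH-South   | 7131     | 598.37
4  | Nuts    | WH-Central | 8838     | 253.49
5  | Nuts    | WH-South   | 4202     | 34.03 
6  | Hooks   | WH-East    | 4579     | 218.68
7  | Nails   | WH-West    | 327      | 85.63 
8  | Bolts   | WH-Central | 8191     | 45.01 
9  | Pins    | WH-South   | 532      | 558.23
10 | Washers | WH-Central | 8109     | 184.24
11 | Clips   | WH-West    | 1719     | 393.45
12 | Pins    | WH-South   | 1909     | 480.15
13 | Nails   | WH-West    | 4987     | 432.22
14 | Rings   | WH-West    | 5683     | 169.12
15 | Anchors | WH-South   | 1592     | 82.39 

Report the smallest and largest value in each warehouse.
SELECT warehouse, MIN(value), MAX(value)
FROM inventory
GROUP BY warehouse

Result:
  WH-Central: min=45.01, max=461.20
  WH-East: min=218.68, max=218.68
  WH-South: min=34.03, max=598.37
  WH-West: min=85.63, max=438.17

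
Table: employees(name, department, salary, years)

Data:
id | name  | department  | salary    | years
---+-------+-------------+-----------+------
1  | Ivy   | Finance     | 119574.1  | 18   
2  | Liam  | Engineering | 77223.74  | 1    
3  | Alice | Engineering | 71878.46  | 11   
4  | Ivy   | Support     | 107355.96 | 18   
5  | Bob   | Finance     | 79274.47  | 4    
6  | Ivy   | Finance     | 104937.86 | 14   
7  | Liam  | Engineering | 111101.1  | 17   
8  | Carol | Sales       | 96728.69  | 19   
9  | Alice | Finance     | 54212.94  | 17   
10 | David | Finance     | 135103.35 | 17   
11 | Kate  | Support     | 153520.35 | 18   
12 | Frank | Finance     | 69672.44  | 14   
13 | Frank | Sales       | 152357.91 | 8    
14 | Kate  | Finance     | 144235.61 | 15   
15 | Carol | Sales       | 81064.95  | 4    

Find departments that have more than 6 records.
SELECT department, COUNT(*) as cnt
FROM employees
GROUP BY department
HAVING COUNT(*) > 6

Result:
  Finance: 7

Note: HAVING filters groups after aggregation, WHERE filters rows before.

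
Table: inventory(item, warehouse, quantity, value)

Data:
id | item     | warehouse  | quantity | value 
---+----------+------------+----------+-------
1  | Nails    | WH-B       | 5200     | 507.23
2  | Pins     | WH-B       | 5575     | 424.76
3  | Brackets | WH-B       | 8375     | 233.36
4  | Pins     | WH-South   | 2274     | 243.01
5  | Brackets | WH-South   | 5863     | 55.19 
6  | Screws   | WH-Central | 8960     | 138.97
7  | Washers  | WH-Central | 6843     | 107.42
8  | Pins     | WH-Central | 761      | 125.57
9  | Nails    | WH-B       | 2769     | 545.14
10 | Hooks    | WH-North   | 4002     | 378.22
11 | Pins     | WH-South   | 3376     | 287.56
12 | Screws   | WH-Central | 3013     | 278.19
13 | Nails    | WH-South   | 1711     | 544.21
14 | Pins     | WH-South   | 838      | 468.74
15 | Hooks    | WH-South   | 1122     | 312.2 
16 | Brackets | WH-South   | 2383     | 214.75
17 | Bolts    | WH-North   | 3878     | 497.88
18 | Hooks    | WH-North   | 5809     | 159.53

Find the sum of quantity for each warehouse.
SELECT warehouse, SUM(quantity) as result
FROM inventory
GROUP BY warehouse

Result:
  WH-B: 21919
  WH-Central: 19577
  WH-North: 13689
  WH-South: 17567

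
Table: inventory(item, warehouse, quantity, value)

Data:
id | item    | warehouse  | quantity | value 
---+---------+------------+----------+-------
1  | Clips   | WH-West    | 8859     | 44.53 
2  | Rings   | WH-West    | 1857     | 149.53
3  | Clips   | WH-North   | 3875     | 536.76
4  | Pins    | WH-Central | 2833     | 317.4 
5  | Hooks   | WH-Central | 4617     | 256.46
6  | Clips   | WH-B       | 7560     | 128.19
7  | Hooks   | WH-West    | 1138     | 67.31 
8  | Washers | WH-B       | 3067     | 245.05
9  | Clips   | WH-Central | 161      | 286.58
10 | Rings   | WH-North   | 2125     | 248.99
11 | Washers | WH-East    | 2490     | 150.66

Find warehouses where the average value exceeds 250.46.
SELECT warehouse, AVG(value)
FROM inventory
GROUP BY warehouse
HAVING AVG(value) > 250.46

Result:
  WH-Central: avg=286.81
  WH-North: avg=392.88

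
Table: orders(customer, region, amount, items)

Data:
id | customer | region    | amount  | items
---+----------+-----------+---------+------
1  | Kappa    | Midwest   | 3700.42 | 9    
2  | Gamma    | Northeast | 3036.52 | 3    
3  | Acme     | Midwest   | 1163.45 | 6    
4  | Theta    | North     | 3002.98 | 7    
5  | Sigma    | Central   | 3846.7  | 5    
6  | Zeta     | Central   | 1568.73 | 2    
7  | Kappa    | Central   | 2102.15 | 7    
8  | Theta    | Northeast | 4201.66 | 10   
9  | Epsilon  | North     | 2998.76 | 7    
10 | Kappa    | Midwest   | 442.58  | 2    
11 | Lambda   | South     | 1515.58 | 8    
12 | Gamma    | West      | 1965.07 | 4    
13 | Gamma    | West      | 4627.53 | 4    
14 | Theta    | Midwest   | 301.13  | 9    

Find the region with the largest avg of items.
SELECT region, AVG(items) as val
FROM orders
GROUP BY region
ORDER BY val DESC
LIMIT 1

Result: South with avg(items) = 8.00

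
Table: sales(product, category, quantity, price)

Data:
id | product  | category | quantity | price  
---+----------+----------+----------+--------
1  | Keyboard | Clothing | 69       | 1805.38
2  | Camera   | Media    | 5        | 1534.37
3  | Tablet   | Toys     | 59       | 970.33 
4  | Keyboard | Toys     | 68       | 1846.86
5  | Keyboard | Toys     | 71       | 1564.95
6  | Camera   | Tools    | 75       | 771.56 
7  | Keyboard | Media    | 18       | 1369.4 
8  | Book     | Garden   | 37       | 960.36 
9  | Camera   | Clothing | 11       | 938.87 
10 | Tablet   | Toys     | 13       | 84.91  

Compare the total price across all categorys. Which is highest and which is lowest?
SELECT category, SUM(price)
FROM sales
GROUP BY category
ORDER BY SUM(price)

All groups:
  Tools: 771.56
  Garden: 960.36
  Clothing: 2744.25
  Media: 2903.77
  Toys: 4467.05

Highest: Toys (4467.05)
Lowest: Tools (771.56)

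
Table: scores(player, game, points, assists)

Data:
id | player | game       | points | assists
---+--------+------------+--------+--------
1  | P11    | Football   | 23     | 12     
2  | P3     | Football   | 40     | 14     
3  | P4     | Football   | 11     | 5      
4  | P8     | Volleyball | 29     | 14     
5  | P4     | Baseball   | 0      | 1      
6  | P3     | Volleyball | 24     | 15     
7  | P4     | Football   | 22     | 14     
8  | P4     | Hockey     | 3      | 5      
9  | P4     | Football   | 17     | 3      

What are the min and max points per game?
SELECT game, MIN(points), MAX(points)
FROM scores
GROUP BY game

Result:
  Baseball: min=0, max=0
  Football: min=11, max=40
  Hockey: min=3, max=3
  Volleyball: min=24, max=29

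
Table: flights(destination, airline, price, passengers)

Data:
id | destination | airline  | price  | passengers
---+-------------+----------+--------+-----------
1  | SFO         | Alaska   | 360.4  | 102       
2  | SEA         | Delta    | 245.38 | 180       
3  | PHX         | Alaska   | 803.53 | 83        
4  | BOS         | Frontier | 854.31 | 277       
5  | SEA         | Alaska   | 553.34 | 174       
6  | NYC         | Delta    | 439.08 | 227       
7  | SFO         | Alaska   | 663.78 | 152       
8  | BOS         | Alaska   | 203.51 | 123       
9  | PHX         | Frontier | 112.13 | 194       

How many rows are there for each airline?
SELECT airline, COUNT(*) as count
FROM flights
GROUP BY airline

Result:
  Alaska: 5
  Delta: 2
  Frontier: 2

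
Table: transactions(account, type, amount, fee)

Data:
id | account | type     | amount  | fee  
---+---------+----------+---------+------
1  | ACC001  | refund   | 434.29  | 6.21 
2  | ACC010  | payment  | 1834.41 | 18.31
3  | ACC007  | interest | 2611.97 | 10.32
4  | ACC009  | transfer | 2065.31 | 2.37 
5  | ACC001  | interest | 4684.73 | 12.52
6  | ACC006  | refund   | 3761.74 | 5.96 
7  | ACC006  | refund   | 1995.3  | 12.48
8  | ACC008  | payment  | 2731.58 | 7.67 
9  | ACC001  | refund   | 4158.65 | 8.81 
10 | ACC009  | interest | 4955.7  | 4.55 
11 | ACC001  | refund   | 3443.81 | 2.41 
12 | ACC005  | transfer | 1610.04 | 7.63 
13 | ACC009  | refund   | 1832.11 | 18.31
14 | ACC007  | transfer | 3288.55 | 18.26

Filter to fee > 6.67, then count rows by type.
SELECT type, COUNT(*)
FROM transactions
WHERE fee > 6.67
GROUP BY type

Note: WHERE filters rows before grouping.

Result:
  interest: 2
  payment: 2
  refund: 3
  transfer: 2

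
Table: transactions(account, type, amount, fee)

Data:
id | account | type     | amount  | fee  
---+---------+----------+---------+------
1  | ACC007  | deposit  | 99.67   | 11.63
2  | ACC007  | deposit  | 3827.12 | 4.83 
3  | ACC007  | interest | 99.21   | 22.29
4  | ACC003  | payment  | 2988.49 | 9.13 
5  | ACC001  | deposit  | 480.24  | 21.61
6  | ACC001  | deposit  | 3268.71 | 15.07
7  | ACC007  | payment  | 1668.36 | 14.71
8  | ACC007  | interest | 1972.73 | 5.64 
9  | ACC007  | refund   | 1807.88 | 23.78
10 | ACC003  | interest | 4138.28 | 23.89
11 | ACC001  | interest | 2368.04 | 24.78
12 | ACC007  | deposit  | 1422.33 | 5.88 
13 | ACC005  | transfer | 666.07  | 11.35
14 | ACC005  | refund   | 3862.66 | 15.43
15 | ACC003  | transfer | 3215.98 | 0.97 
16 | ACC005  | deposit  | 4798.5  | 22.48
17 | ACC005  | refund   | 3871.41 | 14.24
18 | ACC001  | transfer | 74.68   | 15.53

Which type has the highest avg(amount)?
SELECT type, AVG(amount) as val
FROM transactions
GROUP BY type
ORDER BY val DESC
LIMIT 1

Result: refund with avg(amount) = 3180.65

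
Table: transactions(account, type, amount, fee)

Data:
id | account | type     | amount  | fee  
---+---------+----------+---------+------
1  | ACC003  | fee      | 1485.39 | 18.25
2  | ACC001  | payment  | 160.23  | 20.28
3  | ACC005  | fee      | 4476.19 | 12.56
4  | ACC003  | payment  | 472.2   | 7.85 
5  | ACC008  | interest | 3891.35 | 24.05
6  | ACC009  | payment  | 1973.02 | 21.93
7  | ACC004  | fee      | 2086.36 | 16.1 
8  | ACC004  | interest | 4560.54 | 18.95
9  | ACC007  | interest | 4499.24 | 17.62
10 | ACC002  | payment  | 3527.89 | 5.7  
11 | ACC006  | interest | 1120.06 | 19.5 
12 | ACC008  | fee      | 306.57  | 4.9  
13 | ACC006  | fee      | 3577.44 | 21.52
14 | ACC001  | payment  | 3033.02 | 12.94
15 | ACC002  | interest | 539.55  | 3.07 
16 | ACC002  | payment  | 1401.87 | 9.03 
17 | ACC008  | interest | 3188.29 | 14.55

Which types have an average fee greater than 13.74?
SELECT type, AVG(fee)
FROM transactions
GROUP BY type
HAVING AVG(fee) > 13.74

Result:
  fee: avg=14.67
  interest: avg=16.29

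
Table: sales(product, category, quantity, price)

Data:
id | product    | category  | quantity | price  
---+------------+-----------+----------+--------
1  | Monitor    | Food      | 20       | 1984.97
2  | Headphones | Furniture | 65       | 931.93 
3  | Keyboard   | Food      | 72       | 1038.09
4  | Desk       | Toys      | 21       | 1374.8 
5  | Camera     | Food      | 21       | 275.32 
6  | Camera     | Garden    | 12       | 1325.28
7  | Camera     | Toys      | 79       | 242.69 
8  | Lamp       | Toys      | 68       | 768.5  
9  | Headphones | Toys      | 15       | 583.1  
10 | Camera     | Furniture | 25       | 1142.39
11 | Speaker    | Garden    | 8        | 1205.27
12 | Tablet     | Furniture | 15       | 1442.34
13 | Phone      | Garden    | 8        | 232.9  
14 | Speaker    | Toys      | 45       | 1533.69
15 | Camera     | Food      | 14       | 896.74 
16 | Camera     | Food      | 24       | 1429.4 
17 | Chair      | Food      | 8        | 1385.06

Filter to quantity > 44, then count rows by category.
SELECT category, COUNT(*)
FROM sales
WHERE quantity > 44
GROUP BY category

Note: WHERE filters rows before grouping.

Result:
  Food: 1
  Furniture: 1
  Toys: 3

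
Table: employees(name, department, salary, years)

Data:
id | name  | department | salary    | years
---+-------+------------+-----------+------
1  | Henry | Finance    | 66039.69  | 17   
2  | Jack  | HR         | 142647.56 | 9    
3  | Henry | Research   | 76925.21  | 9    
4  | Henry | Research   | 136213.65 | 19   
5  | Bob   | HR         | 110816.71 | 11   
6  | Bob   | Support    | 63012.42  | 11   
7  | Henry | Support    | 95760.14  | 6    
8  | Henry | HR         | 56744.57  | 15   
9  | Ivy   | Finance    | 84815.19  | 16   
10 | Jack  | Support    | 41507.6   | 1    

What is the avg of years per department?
SELECT department, AVG(years) as result
FROM employees
GROUP BY department

Result:
  Finance: 16.50
  HR: 11.67
  Research: 14.00
  Support: 6.00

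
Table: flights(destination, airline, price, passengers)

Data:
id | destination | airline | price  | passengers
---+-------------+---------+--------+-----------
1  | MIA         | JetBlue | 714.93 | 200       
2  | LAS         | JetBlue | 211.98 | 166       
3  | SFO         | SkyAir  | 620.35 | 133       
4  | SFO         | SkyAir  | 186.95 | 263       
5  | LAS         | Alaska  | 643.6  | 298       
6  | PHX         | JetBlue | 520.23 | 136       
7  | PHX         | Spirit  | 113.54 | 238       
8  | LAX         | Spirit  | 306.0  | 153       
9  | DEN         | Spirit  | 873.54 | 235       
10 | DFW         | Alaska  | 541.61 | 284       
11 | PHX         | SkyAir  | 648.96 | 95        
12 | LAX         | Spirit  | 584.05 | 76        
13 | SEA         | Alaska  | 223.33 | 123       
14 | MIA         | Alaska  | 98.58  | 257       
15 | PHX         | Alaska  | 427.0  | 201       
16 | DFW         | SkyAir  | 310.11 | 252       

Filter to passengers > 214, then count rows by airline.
SELECT airline, COUNT(*)
FROM flights
WHERE passengers > 214
GROUP BY airline

Note: WHERE filters rows before grouping.

Result:
  Alaska: 3
  SkyAir: 2
  Spirit: 2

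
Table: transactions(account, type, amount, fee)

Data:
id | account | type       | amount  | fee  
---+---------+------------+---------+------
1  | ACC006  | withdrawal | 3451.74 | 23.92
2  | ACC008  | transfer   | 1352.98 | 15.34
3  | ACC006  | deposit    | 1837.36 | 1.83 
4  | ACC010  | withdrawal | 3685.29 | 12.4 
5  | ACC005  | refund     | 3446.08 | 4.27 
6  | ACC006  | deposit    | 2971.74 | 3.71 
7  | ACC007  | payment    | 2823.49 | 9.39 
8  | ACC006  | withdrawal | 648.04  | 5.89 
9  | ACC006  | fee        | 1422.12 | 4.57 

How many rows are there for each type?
SELECT type, COUNT(*) as count
FROM transactions
GROUP BY type

Result:
  deposit: 2
  fee: 1
  payment: 1
  refund: 1
  transfer: 1
  withdrawal: 3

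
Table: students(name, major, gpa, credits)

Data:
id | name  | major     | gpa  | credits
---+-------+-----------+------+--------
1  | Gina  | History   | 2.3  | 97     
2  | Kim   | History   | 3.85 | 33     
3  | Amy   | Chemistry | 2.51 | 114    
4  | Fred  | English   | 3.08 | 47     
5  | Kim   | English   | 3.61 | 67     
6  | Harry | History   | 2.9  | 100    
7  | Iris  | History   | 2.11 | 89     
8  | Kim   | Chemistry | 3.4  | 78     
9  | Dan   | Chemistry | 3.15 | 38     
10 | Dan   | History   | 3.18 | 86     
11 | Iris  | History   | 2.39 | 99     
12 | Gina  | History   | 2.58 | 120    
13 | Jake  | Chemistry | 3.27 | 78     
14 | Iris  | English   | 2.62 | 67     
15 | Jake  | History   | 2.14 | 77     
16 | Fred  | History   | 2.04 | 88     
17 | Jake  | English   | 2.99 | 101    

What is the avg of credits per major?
SELECT major, AVG(credits) as result
FROM students
GROUP BY major

Result:
  Chemistry: 77.00
  English: 70.50
  History: 87.67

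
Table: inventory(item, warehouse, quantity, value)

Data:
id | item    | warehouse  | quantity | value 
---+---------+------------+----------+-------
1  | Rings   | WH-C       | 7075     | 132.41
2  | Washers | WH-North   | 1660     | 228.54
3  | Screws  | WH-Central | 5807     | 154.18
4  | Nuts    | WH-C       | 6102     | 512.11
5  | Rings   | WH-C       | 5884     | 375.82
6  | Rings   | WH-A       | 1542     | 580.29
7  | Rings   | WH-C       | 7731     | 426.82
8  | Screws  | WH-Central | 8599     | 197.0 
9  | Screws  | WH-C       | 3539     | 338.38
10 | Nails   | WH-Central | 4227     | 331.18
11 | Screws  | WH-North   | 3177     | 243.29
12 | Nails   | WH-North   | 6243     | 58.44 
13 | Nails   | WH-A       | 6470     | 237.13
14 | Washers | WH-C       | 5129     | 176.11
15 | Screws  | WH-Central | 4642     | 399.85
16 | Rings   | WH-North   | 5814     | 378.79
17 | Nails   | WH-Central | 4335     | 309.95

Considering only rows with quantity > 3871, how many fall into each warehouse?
SELECT warehouse, COUNT(*)
FROM inventory
WHERE quantity > 3871
GROUP BY warehouse

Note: WHERE filters rows before grouping.

Result:
  WH-A: 1
  WH-C: 5
  WH-Central: 5
  WH-North: 2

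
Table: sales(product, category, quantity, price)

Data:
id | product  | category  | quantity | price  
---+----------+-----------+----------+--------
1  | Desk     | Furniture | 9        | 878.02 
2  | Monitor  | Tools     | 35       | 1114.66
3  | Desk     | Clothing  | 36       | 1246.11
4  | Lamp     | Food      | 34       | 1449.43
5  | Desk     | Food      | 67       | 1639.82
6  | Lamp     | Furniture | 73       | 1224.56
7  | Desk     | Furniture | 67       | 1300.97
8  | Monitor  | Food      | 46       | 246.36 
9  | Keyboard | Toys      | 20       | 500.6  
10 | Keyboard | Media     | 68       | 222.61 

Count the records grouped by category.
SELECT category, COUNT(*) as count
FROM sales
GROUP BY category

Result:
  Clothing: 1
  Food: 3
  Furniture: 3
  Media: 1
  Tools: 1
  Toys: 1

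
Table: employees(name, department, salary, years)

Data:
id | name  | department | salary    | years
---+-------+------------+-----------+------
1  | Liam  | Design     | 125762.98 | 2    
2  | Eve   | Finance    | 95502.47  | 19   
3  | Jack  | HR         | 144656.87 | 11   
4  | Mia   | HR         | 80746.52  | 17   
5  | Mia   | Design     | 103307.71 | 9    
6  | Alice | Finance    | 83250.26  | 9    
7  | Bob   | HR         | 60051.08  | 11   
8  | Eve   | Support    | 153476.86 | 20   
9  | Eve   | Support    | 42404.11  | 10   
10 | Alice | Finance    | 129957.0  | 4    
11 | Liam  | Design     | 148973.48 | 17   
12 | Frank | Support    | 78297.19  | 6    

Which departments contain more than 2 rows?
SELECT department, COUNT(*) as cnt
FROM employees
GROUP BY department
HAVING COUNT(*) > 2

Result:
  Design: 3
  Finance: 3
  HR: 3
  Support: 3

Note: HAVING filters groups after aggregation, WHERE filters rows before.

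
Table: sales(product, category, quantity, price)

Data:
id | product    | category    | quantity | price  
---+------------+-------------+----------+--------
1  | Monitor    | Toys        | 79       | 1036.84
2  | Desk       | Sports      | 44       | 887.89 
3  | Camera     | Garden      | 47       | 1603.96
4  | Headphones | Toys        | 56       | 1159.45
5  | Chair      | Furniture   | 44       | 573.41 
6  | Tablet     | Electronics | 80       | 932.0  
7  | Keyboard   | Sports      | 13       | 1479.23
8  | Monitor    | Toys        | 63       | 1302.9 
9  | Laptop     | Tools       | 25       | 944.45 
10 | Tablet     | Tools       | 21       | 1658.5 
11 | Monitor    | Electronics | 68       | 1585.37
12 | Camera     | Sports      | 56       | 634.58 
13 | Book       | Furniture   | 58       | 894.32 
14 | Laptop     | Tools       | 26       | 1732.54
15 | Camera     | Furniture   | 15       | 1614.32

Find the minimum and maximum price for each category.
SELECT category, MIN(price), MAX(price)
FROM sales
GROUP BY category

Result:
  Electronics: min=932.00, max=1585.37
  Furniture: min=573.41, max=1614.32
  Garden: min=1603.96, max=1603.96
  Sports: min=634.58, max=1479.23
  Tools: min=944.45, max=1732.54
  Toys: min=1036.84, max=1302.90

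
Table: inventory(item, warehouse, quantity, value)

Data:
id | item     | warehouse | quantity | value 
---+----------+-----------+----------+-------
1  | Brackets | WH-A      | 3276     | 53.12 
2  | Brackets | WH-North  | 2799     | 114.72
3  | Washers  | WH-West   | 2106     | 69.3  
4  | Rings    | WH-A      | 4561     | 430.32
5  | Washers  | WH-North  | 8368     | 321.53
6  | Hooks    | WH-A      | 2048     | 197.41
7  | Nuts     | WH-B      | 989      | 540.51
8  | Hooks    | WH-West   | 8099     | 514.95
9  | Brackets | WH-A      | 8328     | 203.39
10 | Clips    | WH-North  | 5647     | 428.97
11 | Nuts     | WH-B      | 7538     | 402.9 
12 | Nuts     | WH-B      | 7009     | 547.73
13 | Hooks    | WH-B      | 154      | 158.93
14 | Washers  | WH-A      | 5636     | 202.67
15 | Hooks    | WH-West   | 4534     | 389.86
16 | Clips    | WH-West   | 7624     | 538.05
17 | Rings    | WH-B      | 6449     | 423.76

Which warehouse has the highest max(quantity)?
SELECT warehouse, MAX(quantity) as val
FROM inventory
GROUP BY warehouse
ORDER BY val DESC
LIMIT 1

Result: WH-North with max(quantity) = 8368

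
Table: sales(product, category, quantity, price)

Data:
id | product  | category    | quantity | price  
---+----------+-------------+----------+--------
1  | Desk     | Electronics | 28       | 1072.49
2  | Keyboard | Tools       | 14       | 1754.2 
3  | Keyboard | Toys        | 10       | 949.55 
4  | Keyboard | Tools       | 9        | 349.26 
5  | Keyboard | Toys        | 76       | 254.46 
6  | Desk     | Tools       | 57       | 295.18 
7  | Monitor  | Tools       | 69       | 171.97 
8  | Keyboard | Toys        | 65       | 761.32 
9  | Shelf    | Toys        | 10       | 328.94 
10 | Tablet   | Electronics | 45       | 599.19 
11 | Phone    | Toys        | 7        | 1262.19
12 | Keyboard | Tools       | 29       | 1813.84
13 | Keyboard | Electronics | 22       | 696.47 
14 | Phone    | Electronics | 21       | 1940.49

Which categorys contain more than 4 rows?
SELECT category, COUNT(*) as cnt
FROM sales
GROUP BY category
HAVING COUNT(*) > 4

Result:
  Tools: 5
  Toys: 5

Note: HAVING filters groups after aggregation, WHERE filters rows before.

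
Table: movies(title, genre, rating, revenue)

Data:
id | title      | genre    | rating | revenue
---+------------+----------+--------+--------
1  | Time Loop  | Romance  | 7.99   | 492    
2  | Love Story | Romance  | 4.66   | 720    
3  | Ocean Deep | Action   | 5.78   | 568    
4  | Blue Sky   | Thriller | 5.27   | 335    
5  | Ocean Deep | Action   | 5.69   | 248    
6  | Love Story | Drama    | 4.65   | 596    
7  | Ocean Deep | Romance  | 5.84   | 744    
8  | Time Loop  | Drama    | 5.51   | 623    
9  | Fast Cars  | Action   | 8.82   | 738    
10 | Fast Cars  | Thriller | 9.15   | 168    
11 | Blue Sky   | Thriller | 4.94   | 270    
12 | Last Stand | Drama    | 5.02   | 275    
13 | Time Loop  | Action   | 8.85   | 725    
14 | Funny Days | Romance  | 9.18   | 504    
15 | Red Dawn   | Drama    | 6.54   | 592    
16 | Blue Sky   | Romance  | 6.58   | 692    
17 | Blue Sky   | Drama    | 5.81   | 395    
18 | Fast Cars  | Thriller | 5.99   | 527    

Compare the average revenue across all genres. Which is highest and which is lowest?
SELECT genre, AVG(revenue)
FROM movies
GROUP BY genre
ORDER BY AVG(revenue)

All groups:
  Thriller: 325.00
  Drama: 496.20
  Action: 569.75
  Romance: 630.40

Highest: Romance (630.40)
Lowest: Thriller (325.00)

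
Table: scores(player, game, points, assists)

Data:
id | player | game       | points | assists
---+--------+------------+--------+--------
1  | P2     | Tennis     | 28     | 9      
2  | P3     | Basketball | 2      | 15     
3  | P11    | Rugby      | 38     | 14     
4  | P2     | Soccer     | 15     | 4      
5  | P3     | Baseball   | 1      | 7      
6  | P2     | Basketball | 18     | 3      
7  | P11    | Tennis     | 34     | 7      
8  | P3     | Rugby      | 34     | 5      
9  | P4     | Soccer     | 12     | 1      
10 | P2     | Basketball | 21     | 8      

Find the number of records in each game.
SELECT game, COUNT(*) as count
FROM scores
GROUP BY game

Result:
  Baseball: 1
  Basketball: 3
  Rugby: 2
  Soccer: 2
  Tennis: 2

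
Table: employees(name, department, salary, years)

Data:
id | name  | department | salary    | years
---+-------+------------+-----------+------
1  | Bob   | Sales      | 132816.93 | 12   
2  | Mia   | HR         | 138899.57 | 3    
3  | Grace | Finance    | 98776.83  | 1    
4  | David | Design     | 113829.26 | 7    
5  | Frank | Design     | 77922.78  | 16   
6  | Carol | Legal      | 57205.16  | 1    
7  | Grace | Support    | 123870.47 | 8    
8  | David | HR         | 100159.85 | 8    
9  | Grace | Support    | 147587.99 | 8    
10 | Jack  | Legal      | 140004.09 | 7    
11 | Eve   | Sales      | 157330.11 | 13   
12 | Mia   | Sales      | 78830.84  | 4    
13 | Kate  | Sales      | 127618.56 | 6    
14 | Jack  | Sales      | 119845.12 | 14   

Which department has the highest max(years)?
SELECT department, MAX(years) as val
FROM employees
GROUP BY department
ORDER BY val DESC
LIMIT 1

Result: Design with max(years) = 16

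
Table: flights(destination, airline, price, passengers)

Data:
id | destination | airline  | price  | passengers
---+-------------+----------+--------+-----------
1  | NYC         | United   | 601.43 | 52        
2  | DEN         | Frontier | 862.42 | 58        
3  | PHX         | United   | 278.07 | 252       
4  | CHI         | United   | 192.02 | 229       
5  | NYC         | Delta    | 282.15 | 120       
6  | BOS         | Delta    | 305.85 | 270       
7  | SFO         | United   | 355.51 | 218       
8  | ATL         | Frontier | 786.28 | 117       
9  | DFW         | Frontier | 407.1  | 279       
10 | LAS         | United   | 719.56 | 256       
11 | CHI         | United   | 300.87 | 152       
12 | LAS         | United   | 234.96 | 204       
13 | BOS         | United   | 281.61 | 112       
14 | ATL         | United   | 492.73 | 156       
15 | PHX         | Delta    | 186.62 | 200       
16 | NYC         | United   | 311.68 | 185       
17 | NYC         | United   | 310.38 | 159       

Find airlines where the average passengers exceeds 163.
SELECT airline, AVG(passengers)
FROM flights
GROUP BY airline
HAVING AVG(passengers) > 163

Result:
  Delta: avg=196.67
  United: avg=179.55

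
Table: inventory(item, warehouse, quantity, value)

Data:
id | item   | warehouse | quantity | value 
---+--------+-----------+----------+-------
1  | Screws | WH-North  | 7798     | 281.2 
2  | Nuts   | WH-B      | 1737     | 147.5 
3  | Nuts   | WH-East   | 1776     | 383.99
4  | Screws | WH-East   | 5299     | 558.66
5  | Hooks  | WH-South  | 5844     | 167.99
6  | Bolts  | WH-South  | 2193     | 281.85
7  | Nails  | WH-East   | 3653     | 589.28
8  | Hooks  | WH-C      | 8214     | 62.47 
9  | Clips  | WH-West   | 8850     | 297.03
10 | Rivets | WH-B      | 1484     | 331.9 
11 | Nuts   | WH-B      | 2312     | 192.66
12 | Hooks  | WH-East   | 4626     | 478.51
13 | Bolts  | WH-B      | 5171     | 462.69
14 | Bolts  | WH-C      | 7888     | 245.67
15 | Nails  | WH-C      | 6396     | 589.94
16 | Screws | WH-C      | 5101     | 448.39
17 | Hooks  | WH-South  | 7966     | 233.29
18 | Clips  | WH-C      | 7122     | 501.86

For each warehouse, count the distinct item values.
SELECT warehouse, COUNT(DISTINCT item)
FROM inventory
GROUP BY warehouse

Result:
  WH-B: 3 distinct
  WH-C: 5 distinct
  WH-East: 4 distinct
  WH-North: 1 distinct
  WH-South: 2 distinct
  WH-West: 1 distinct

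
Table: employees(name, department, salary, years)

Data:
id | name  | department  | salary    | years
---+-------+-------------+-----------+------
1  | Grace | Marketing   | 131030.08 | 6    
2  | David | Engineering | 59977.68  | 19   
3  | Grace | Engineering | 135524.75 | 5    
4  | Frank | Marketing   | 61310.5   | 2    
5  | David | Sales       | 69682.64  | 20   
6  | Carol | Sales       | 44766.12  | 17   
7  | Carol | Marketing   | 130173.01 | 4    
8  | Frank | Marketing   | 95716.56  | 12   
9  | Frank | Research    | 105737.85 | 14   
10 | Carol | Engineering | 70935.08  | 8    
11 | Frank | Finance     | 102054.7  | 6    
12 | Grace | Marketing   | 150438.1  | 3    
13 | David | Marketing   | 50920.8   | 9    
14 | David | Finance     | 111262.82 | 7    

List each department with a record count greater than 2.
SELECT department, COUNT(*) as cnt
FROM employees
GROUP BY department
HAVING COUNT(*) > 2

Result:
  Engineering: 3
  Marketing: 6

Note: HAVING filters groups after aggregation, WHERE filters rows before.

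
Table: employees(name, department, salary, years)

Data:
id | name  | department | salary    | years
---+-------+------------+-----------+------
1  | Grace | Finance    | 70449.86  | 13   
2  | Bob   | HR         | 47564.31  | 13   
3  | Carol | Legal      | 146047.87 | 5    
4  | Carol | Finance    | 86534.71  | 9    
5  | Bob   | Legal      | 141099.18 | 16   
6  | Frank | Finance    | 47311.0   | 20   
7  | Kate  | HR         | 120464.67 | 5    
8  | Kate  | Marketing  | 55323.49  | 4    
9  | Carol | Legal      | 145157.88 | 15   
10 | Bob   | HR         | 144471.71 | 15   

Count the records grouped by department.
SELECT department, COUNT(*) as count
FROM employees
GROUP BY department

Result:
  Finance: 3
  HR: 3
  Legal: 3
  Marketing: 1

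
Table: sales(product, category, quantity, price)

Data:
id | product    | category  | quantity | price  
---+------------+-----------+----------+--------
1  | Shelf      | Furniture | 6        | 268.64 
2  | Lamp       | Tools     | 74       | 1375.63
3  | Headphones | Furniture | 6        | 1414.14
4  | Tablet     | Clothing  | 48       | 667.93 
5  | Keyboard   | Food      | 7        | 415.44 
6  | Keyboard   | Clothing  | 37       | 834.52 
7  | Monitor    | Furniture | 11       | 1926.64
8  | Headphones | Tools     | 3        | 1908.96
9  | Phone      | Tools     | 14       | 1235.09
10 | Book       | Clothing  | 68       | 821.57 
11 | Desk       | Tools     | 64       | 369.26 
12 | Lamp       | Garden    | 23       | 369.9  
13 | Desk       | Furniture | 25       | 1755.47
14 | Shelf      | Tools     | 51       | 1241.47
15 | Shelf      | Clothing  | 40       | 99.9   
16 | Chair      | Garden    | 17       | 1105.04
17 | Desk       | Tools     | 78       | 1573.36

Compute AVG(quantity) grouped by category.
SELECT category, AVG(quantity) as result
FROM sales
GROUP BY category

Result:
  Clothing: 48.25
  Food: 7.00
  Furniture: 12.00
  Garden: 20.00
  Tools: 47.33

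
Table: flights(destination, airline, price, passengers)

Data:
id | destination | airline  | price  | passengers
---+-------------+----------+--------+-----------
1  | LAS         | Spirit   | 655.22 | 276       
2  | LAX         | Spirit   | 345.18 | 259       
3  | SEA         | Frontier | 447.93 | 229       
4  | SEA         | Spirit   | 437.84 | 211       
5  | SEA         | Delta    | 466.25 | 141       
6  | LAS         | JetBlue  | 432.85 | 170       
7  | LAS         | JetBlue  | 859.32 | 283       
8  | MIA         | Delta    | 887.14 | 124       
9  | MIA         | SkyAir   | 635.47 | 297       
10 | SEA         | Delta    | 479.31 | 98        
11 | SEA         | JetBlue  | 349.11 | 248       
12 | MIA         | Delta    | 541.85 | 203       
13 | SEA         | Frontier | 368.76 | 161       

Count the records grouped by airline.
SELECT airline, COUNT(*) as count
FROM flights
GROUP BY airline

Result:
  Delta: 4
  Frontier: 2
  JetBlue: 3
  SkyAir: 1
  Spirit: 3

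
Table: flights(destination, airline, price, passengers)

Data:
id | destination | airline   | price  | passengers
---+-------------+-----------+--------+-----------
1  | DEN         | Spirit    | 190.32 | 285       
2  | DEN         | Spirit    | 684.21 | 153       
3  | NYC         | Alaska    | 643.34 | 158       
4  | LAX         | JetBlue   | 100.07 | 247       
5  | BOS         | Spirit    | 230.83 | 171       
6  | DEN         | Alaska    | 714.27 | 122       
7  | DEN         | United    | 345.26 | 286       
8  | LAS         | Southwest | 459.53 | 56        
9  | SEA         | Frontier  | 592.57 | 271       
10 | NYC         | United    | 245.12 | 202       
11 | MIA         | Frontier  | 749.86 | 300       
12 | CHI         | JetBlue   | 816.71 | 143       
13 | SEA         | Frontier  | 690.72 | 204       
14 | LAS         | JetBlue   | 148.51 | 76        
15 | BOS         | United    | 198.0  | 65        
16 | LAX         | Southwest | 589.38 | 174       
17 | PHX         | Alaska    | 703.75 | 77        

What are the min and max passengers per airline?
SELECT airline, MIN(passengers), MAX(passengers)
FROM flights
GROUP BY airline

Result:
  Alaska: min=77, max=158
  Frontier: min=204, max=300
  JetBlue: min=76, max=247
  Southwest: min=56, max=174
  Spirit: min=153, max=285
  United: min=65, max=286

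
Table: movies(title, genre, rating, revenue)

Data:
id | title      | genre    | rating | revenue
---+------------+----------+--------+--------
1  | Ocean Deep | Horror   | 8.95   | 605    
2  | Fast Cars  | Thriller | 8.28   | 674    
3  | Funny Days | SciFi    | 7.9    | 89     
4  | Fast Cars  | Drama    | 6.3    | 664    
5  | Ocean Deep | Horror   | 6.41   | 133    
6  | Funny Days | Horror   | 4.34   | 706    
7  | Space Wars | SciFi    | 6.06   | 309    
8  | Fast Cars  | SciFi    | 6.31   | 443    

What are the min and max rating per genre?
SELECT genre, MIN(rating), MAX(rating)
FROM movies
GROUP BY genre

Result:
  Drama: min=6.30, max=6.30
  Horror: min=4.34, max=8.95
  SciFi: min=6.06, max=7.90
  Thriller: min=8.28, max=8.28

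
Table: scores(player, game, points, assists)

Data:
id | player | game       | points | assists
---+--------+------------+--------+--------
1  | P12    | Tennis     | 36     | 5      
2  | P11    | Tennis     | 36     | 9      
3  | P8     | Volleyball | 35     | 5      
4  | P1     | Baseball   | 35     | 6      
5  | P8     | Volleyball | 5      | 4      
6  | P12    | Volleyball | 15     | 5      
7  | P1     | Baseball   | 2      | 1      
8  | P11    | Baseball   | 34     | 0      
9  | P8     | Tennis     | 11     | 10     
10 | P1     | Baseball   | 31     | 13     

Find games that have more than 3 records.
SELECT game, COUNT(*) as cnt
FROM scores
GROUP BY game
HAVING COUNT(*) > 3

Result:
  Baseball: 4

Note: HAVING filters groups after aggregation, WHERE filters rows before.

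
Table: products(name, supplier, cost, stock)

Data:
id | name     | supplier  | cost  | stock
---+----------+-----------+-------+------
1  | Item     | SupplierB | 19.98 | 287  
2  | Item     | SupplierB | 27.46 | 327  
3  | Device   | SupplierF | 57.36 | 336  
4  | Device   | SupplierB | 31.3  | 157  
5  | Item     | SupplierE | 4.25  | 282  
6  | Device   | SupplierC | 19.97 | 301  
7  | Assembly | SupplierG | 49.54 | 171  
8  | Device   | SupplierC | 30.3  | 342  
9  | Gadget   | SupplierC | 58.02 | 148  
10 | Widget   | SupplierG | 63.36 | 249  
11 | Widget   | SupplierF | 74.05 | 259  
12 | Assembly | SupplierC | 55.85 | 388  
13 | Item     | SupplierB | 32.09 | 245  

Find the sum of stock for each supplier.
SELECT supplier, SUM(stock) as result
FROM products
GROUP BY supplier

Result:
  SupplierB: 1016
  SupplierC: 1179
  SupplierE: 282
  SupplierF: 595
  SupplierG: 420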